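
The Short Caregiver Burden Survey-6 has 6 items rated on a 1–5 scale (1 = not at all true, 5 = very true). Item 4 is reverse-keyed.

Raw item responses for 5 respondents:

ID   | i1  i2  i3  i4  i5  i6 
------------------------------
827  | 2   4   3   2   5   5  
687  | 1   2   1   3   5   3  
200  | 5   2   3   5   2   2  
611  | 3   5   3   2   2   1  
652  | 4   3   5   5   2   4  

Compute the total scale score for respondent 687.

15

Respondent 687 raw: 1, 2, 1, 3, 5, 3.
Reverse-coded (reverse-coded value = 6 − response):
  item 1: 1
  item 2: 2
  item 3: 1
  item 4: 6 − 3 = 3
  item 5: 5
  item 6: 3
Sum = 1 + 2 + 1 + 3 + 5 + 3 = 15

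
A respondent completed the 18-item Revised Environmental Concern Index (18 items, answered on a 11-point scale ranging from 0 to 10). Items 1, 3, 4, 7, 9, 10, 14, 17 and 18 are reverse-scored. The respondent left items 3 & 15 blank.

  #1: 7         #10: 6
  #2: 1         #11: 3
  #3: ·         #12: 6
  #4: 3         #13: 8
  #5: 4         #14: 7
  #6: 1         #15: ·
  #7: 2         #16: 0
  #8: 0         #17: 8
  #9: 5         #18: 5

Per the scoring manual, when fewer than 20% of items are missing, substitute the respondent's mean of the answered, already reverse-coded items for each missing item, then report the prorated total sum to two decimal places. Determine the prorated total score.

Reverse-coded (reversed = (0+10) − raw = 10 − raw):
  item 1: 10 − 7 = 3
  item 4: 10 − 3 = 7
  item 7: 10 − 2 = 8
  item 9: 10 − 5 = 5
  item 10: 10 − 6 = 4
  item 14: 10 − 7 = 3
  item 17: 10 − 8 = 2
  item 18: 10 − 5 = 5
Completed scored items (16 of 18): 3, 1, 7, 4, 1, 8, 0, 5, 4, 3, 6, 8, 3, 0, 2, 5; sum = 60.
Person mean = 60 / 16 ≈ 3.7500
Prorated total = (60 / 16) × 18 = 67.50 (to 2 dp)

67.50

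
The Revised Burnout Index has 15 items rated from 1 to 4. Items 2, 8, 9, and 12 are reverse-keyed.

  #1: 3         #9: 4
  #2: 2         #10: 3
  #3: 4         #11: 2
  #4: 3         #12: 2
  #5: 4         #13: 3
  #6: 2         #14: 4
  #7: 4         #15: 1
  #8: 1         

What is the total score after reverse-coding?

44

Raw sum = 42. Reverse-keyed items: 2, 8, 9, 12; their raw sum = 9.
Each reversal replaces raw with 5 − raw, changing the total by 5 − 2·raw per item.
Total = 42 + 4·5 − 2·9 = 42 + 20 − 18 = 44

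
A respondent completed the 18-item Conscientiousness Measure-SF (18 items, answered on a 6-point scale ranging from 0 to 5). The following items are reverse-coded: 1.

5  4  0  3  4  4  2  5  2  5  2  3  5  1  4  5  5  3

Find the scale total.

57

Reversing item 1 with 5 − raw:
Total = (5−5) + 4 + 0 + 3 + 4 + 4 + 2 + 5 + 2 + 5 + 2 + 3 + 5 + 1 + 4 + 5 + 5 + 3
      = 0 + 4 + 0 + 3 + 4 + 4 + 2 + 5 + 2 + 5 + 2 + 3 + 5 + 1 + 4 + 5 + 5 + 3 = 57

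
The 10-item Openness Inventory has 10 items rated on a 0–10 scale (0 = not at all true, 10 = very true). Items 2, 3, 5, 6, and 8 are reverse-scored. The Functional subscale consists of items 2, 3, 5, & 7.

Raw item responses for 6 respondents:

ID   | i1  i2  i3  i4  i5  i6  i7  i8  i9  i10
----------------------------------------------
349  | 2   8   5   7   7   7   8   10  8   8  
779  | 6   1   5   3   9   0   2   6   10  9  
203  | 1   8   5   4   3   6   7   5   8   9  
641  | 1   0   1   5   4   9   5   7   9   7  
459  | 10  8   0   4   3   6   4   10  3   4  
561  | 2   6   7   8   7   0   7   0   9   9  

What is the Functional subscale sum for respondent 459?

23

Respondent 459 raw: 10, 8, 0, 4, 3, 6, 4, 10, 3, 4.
Functional items: 2, 3, 5, 7.
Reverse-coded (reverse-coded value = 10 − response):
  item 2: 10 − 8 = 2
  item 3: 10 − 0 = 10
  item 5: 10 − 3 = 7
  item 7: 4
Sum = 2 + 10 + 7 + 4 = 23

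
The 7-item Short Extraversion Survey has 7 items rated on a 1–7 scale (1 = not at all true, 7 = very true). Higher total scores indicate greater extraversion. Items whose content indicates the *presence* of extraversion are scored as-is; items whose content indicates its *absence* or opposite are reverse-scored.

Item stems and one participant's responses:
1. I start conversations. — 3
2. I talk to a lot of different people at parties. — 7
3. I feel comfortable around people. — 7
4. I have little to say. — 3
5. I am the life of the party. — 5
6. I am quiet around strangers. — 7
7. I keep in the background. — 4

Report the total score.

Items 4, 6, 7 describe the absence/opposite of extraversion → reverse-score.
reversed = (1+7) − raw = 8 − raw.
  item 1: 3
  item 2: 7
  item 3: 7
  item 4: 8 − 3 = 5
  item 5: 5
  item 6: 8 − 7 = 1
  item 7: 8 − 4 = 4
Total = 3 + 7 + 7 + 5 + 5 + 1 + 4 = 32

32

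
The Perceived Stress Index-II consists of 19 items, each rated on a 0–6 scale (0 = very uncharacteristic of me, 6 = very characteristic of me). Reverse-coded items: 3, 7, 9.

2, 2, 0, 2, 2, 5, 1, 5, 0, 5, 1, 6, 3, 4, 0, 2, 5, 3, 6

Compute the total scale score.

Raw sum = 54. Reverse-coded items: 3, 7, 9; their raw sum = 1.
Each reversal replaces raw with 6 − raw, changing the total by 6 − 2·raw per item.
Total = 54 + 3·6 − 2·1 = 54 + 18 − 2 = 70

70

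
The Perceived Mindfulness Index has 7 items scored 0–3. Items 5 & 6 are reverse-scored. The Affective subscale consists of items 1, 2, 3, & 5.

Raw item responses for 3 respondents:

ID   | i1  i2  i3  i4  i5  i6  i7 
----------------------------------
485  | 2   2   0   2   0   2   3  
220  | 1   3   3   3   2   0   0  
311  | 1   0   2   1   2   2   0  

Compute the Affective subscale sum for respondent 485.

7

Respondent 485 raw: 2, 2, 0, 2, 0, 2, 3.
Affective items: 1, 2, 3, 5.
Reverse-coded (reverse-coded value = 3 − response):
  item 1: 2
  item 2: 2
  item 3: 0
  item 5: 3 − 0 = 3
Sum = 2 + 2 + 0 + 3 = 7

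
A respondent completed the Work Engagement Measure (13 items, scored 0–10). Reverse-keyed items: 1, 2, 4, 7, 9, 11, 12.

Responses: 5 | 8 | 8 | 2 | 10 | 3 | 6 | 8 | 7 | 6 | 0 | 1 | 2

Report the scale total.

Reversing items 1, 2, 4, 7, 9, 11, and 12 with 10 − raw:
Total = (10−5) + (10−8) + 8 + (10−2) + 10 + 3 + (10−6) + 8 + (10−7) + 6 + (10−0) + (10−1) + 2
      = 5 + 2 + 8 + 8 + 10 + 3 + 4 + 8 + 3 + 6 + 10 + 9 + 2 = 78

78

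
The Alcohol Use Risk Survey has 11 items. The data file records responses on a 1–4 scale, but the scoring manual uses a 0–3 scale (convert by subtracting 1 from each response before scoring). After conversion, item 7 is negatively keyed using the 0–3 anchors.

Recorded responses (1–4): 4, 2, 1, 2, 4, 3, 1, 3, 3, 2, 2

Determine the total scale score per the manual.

Convert to 0–3: 3, 1, 0, 1, 3, 2, 0, 2, 2, 1, 1
Reverse-coded (reverse-coded value = 3 − response):
  item 7: 3 − 0 = 3
Scored: 3, 1, 0, 1, 3, 2, 3, 2, 2, 1, 1
Total = 19

19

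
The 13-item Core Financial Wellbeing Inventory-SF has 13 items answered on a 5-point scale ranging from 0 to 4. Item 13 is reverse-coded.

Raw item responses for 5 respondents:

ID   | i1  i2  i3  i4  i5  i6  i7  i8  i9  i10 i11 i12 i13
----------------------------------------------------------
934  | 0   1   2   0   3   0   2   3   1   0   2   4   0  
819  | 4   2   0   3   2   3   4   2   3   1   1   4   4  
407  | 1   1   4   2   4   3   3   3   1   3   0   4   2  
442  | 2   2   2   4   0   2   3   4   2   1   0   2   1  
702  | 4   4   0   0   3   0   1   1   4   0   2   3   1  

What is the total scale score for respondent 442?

Respondent 442 raw: 2, 2, 2, 4, 0, 2, 3, 4, 2, 1, 0, 2, 1.
Reverse-coded (on a 0–4 scale, reversed = 4 − raw):
  item 1: 2
  item 2: 2
  item 3: 2
  item 4: 4
  item 5: 0
  item 6: 2
  item 7: 3
  item 8: 4
  item 9: 2
  item 10: 1
  item 11: 0
  item 12: 2
  item 13: 4 − 1 = 3
Sum = 2 + 2 + 2 + 4 + 0 + 2 + 3 + 4 + 2 + 1 + 0 + 2 + 3 = 27

27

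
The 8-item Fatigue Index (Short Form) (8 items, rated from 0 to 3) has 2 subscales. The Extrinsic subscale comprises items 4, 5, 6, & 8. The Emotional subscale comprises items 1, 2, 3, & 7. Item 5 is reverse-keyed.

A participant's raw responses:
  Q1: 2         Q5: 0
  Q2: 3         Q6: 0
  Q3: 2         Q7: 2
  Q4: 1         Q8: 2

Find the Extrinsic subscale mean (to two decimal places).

1.50

Extrinsic items: 4, 5, 6, 8.
Of these, item 5 is reverse-keyed; reversed = (0+3) − raw = 3 − raw.
  item 4: 1
  item 5: 3 − 0 = 3
  item 6: 0
  item 8: 2
Sum = 1 + 3 + 0 + 2 = 6
Mean = 6 / 4 = 1.50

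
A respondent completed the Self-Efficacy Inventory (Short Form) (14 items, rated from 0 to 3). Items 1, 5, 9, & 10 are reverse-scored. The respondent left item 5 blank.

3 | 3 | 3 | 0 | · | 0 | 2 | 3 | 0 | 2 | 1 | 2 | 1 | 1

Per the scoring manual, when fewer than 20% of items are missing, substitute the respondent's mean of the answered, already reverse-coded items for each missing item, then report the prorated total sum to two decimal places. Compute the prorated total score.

Reverse-coded (reversed = (0+3) − raw = 3 − raw):
  item 1: 3 − 3 = 0
  item 9: 3 − 0 = 3
  item 10: 3 − 2 = 1
Completed scored items (13 of 14): 0, 3, 3, 0, 0, 2, 3, 3, 1, 1, 2, 1, 1; sum = 20.
Person mean = 20 / 13 ≈ 1.5385
Prorated total = (20 / 13) × 14 = 21.54 (to 2 dp)

21.54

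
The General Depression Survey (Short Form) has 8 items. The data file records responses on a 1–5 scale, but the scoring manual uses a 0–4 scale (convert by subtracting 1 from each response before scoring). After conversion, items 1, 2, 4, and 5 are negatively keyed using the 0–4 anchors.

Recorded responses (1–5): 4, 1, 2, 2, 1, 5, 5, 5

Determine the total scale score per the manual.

25

Convert to 0–4: 3, 0, 1, 1, 0, 4, 4, 4
Reverse-coded (reverse-coded value = 4 − response):
  item 1: 4 − 3 = 1
  item 2: 4 − 0 = 4
  item 4: 4 − 1 = 3
  item 5: 4 − 0 = 4
Scored: 1, 4, 1, 3, 4, 4, 4, 4
Total = 25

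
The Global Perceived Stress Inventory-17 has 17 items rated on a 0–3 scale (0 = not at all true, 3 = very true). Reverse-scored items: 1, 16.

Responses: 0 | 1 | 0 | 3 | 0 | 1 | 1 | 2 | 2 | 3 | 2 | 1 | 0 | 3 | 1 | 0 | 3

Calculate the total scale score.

29

Raw sum = 23. Reverse-scored items: 1, 16; their raw sum = 0.
Each reversal replaces raw with 3 − raw, changing the total by 3 − 2·raw per item.
Total = 23 + 2·3 − 2·0 = 23 + 6 − 0 = 29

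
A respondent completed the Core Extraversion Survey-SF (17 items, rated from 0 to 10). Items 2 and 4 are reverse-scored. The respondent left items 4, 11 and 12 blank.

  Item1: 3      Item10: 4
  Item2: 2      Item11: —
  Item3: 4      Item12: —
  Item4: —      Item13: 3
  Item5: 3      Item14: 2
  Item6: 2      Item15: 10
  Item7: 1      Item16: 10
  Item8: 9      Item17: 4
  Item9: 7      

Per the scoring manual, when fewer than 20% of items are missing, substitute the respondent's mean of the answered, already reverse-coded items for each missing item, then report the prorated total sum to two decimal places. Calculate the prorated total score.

85.00

Reverse-coded (reverse-coded value = 10 − response):
  item 2: 10 − 2 = 8
Completed scored items (14 of 17): 3, 8, 4, 3, 2, 1, 9, 7, 4, 3, 2, 10, 10, 4; sum = 70.
Person mean = 70 / 14 ≈ 5.0000
Prorated total = (70 / 14) × 17 = 85.00 (to 2 dp)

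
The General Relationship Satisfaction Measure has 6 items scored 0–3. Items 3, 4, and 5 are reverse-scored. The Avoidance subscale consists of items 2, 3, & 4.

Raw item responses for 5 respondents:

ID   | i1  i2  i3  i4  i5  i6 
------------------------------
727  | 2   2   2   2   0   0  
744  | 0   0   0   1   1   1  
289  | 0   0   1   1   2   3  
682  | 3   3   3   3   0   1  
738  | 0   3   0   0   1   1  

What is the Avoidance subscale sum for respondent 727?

Respondent 727 raw: 2, 2, 2, 2, 0, 0.
Avoidance items: 2, 3, 4.
Reverse-coded (reversed = (0+3) − raw = 3 − raw):
  item 2: 2
  item 3: 3 − 2 = 1
  item 4: 3 − 2 = 1
Sum = 2 + 1 + 1 = 4

4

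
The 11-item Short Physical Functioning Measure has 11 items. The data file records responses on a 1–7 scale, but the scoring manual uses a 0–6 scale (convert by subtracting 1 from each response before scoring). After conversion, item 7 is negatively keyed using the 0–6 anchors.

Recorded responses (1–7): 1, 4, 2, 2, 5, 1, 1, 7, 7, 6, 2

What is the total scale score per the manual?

Convert to 0–6: 0, 3, 1, 1, 4, 0, 0, 6, 6, 5, 1
Reverse-coded (reverse-coded value = 6 − response):
  item 7: 6 − 0 = 6
Scored: 0, 3, 1, 1, 4, 0, 6, 6, 6, 5, 1
Total = 33

33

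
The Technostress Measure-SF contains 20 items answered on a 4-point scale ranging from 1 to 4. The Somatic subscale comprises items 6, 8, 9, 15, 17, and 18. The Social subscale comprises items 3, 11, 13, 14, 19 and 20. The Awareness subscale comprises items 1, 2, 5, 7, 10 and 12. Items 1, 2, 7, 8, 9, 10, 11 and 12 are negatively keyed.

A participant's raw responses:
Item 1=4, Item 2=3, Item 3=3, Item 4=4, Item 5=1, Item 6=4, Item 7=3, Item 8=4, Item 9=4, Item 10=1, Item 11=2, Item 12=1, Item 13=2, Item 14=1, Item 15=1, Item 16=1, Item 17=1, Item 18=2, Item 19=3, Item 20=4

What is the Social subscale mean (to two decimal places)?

Social items: 3, 11, 13, 14, 19, 20.
Of these, item 11 is negatively keyed; reverse-coded value = 5 − response.
  item 3: 3
  item 11: 5 − 2 = 3
  item 13: 2
  item 14: 1
  item 19: 3
  item 20: 4
Sum = 3 + 3 + 2 + 1 + 3 + 4 = 16
Mean = 16 / 6 = 2.67

2.67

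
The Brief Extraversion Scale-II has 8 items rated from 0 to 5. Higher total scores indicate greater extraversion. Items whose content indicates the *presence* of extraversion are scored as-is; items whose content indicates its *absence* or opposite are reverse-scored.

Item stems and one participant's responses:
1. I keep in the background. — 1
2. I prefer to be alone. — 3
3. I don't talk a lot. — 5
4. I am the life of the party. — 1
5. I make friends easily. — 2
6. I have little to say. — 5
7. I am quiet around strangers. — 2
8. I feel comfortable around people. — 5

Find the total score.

Items 1, 2, 3, 6, 7 describe the absence/opposite of extraversion → reverse-score.
on a 0–5 scale, reversed = 5 − raw.
  item 1: 5 − 1 = 4
  item 2: 5 − 3 = 2
  item 3: 5 − 5 = 0
  item 4: 1
  item 5: 2
  item 6: 5 − 5 = 0
  item 7: 5 − 2 = 3
  item 8: 5
Total = 4 + 2 + 0 + 1 + 2 + 0 + 3 + 5 = 17

17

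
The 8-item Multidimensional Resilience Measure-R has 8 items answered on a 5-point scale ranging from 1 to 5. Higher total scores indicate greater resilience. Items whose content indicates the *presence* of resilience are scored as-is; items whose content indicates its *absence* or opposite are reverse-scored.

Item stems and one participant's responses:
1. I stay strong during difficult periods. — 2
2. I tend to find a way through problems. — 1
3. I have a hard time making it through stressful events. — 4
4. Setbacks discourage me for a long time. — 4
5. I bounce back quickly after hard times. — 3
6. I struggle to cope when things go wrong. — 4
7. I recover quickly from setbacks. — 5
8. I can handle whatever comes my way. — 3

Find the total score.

Items 3, 4, 6 describe the absence/opposite of resilience → reverse-score.
reversed = (1+5) − raw = 6 − raw.
  item 1: 2
  item 2: 1
  item 3: 6 − 4 = 2
  item 4: 6 − 4 = 2
  item 5: 3
  item 6: 6 − 4 = 2
  item 7: 5
  item 8: 3
Total = 2 + 1 + 2 + 2 + 3 + 2 + 5 + 3 = 20

20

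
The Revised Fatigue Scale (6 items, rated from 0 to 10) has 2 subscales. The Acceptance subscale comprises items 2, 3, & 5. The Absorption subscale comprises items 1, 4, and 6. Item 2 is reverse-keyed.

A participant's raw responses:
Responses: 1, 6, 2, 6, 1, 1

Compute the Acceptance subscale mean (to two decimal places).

Acceptance items: 2, 3, 5.
Of these, item 2 is reverse-keyed; reversed = (0+10) − raw = 10 − raw.
  item 2: 10 − 6 = 4
  item 3: 2
  item 5: 1
Sum = 4 + 2 + 1 = 7
Mean = 7 / 3 = 2.33

2.33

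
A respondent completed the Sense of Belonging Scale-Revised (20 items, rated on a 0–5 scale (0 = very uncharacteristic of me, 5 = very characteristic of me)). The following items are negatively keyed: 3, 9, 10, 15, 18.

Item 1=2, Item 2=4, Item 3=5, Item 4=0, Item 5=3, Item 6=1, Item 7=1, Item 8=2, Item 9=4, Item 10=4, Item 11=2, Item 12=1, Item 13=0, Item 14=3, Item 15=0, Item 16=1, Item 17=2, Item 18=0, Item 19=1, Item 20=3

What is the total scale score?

Apply reverse scoring (reverse-coded value = 5 − response):
  item 3: 5 − 5 = 0
  item 9: 5 − 4 = 1
  item 10: 5 − 4 = 1
  item 15: 5 − 0 = 5
  item 18: 5 − 0 = 5
Scored items: 2, 4, 0, 0, 3, 1, 1, 2, 1, 1, 2, 1, 0, 3, 5, 1, 2, 5, 1, 3
Total = 2 + 4 + 0 + 0 + 3 + 1 + 1 + 2 + 1 + 1 + 2 + 1 + 0 + 3 + 5 + 1 + 2 + 5 + 1 + 3 = 38

38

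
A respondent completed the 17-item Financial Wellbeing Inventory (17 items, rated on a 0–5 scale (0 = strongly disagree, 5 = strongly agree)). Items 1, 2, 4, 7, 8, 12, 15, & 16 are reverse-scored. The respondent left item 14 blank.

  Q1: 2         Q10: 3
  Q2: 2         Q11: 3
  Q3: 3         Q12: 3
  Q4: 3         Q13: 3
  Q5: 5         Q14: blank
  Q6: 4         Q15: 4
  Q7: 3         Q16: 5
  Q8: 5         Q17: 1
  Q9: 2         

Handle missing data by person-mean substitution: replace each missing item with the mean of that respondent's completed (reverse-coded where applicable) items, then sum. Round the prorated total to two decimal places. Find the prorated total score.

Reverse-coded (reversed = (0+5) − raw = 5 − raw):
  item 1: 5 − 2 = 3
  item 2: 5 − 2 = 3
  item 4: 5 − 3 = 2
  item 7: 5 − 3 = 2
  item 8: 5 − 5 = 0
  item 12: 5 − 3 = 2
  item 15: 5 − 4 = 1
  item 16: 5 − 5 = 0
Completed scored items (16 of 17): 3, 3, 3, 2, 5, 4, 2, 0, 2, 3, 3, 2, 3, 1, 0, 1; sum = 37.
Person mean = 37 / 16 ≈ 2.3125
Prorated total = (37 / 16) × 17 = 39.31 (to 2 dp)

39.31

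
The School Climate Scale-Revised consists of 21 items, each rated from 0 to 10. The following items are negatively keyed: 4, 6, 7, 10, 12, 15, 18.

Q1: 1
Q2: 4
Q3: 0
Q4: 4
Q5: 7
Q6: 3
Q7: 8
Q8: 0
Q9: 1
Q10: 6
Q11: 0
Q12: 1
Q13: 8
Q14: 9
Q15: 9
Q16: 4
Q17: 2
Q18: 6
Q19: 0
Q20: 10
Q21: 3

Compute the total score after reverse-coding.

82

Raw sum = 86. Negatively keyed items: 4, 6, 7, 10, 12, 15, 18; their raw sum = 37.
Each reversal replaces raw with 10 − raw, changing the total by 10 − 2·raw per item.
Total = 86 + 7·10 − 2·37 = 86 + 70 − 74 = 82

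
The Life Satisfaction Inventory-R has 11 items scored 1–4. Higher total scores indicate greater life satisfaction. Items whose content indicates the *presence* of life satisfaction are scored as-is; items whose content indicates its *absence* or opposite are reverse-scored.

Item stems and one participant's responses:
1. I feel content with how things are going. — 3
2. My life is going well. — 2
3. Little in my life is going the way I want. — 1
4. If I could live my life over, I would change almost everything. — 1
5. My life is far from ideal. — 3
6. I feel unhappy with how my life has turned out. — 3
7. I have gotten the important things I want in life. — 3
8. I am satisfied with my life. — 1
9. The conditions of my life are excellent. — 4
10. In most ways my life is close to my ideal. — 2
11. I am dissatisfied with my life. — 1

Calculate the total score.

Items 3, 4, 5, 6, 11 describe the absence/opposite of life satisfaction → reverse-score.
reverse-coded value = 5 − response.
  item 1: 3
  item 2: 2
  item 3: 5 − 1 = 4
  item 4: 5 − 1 = 4
  item 5: 5 − 3 = 2
  item 6: 5 − 3 = 2
  item 7: 3
  item 8: 1
  item 9: 4
  item 10: 2
  item 11: 5 − 1 = 4
Total = 3 + 2 + 4 + 4 + 2 + 2 + 3 + 1 + 4 + 2 + 4 = 31

31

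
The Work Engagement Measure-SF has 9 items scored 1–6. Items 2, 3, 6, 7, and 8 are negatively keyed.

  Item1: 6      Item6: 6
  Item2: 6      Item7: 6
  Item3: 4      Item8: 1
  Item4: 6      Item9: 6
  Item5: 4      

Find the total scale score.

34

Negatively keyed items use 7 − raw:
  item 2: 7 − 6 = 1
  item 3: 7 − 4 = 3
  item 6: 7 − 6 = 1
  item 7: 7 − 6 = 1
  item 8: 7 − 1 = 6
Scored items: 6, 1, 3, 6, 4, 1, 1, 6, 6
Total = 6 + 1 + 3 + 6 + 4 + 1 + 1 + 6 + 6 = 34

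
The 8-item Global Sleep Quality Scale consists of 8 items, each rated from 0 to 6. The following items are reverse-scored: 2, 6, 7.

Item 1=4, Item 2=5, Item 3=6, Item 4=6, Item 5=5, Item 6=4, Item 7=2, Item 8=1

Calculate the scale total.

29

Reverse-coded items (on a 0–6 scale, reversed = 6 − raw):
  item 2: 6 − 5 = 1
  item 6: 6 − 4 = 2
  item 7: 6 − 2 = 4
After reverse-coding: 4, 1, 6, 6, 5, 2, 4, 1
Total = 4 + 1 + 6 + 6 + 5 + 2 + 4 + 1 = 29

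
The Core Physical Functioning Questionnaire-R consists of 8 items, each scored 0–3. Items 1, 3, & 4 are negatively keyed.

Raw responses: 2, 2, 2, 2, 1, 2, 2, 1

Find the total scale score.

11

Raw sum = 14. Negatively keyed items: 1, 3, 4; their raw sum = 6.
Each reversal replaces raw with 3 − raw, changing the total by 3 − 2·raw per item.
Total = 14 + 3·3 − 2·6 = 14 + 9 − 12 = 11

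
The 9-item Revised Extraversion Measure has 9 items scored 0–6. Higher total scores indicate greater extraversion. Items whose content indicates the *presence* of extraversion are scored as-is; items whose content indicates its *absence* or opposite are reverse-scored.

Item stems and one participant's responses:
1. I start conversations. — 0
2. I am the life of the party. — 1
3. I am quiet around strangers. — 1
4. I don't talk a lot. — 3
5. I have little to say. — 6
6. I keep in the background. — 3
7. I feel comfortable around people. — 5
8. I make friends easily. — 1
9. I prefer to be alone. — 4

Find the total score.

20

Items 3, 4, 5, 6, 9 describe the absence/opposite of extraversion → reverse-score.
on a 0–6 scale, reversed = 6 − raw.
  item 1: 0
  item 2: 1
  item 3: 6 − 1 = 5
  item 4: 6 − 3 = 3
  item 5: 6 − 6 = 0
  item 6: 6 − 3 = 3
  item 7: 5
  item 8: 1
  item 9: 6 − 4 = 2
Total = 0 + 1 + 5 + 3 + 0 + 3 + 5 + 1 + 2 = 20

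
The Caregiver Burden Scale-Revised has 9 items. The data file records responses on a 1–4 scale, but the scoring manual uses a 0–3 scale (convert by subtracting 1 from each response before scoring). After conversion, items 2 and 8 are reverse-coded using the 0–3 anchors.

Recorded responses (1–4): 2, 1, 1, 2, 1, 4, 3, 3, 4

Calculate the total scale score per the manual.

14

Convert to 0–3: 1, 0, 0, 1, 0, 3, 2, 2, 3
Reverse-coded (reverse-coded value = 3 − response):
  item 2: 3 − 0 = 3
  item 8: 3 − 2 = 1
Scored: 1, 3, 0, 1, 0, 3, 2, 1, 3
Total = 14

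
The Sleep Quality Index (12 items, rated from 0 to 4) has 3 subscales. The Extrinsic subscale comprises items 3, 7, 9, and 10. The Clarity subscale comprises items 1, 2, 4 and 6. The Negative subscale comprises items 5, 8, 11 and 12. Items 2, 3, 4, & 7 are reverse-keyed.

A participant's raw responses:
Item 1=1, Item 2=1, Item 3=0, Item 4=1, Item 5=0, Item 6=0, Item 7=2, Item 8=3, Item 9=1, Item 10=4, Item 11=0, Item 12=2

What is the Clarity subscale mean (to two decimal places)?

Clarity items: 1, 2, 4, 6.
Of these, items 2 and 4 are reverse-keyed; on a 0–4 scale, reversed = 4 − raw.
  item 1: 1
  item 2: 4 − 1 = 3
  item 4: 4 − 1 = 3
  item 6: 0
Sum = 1 + 3 + 3 + 0 = 7
Mean = 7 / 4 = 1.75

1.75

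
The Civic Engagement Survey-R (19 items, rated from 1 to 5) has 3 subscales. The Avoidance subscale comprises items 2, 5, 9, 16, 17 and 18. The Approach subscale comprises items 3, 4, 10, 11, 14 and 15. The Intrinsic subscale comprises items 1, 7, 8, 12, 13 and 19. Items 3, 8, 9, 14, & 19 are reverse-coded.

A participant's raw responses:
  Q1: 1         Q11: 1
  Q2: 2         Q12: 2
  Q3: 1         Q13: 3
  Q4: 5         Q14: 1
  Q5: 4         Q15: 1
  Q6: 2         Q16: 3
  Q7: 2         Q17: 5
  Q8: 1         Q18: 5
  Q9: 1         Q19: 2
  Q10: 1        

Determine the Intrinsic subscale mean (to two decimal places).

Intrinsic items: 1, 7, 8, 12, 13, 19.
Of these, items 8 & 19 are reverse-coded; reverse-coded value = 6 − response.
  item 1: 1
  item 7: 2
  item 8: 6 − 1 = 5
  item 12: 2
  item 13: 3
  item 19: 6 − 2 = 4
Sum = 1 + 2 + 5 + 2 + 3 + 4 = 17
Mean = 17 / 6 = 2.83

2.83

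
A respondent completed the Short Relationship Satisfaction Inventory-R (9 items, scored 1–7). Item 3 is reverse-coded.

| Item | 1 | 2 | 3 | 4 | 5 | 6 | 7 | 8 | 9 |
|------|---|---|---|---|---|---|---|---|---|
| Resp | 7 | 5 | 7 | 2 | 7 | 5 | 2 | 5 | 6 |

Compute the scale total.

40

Reversing item 3 with 8 − raw:
Total = 7 + 5 + (8−7) + 2 + 7 + 5 + 2 + 5 + 6
      = 7 + 5 + 1 + 2 + 7 + 5 + 2 + 5 + 6 = 40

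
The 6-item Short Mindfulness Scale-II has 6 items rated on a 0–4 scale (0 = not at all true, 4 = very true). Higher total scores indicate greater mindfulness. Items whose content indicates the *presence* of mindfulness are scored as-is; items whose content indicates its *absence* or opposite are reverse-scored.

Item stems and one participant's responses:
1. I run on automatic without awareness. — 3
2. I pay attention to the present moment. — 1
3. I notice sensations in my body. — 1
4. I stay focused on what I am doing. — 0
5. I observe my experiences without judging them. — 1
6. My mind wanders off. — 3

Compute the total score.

Items 1, 6 describe the absence/opposite of mindfulness → reverse-score.
reverse-coded value = 4 − response.
  item 1: 4 − 3 = 1
  item 2: 1
  item 3: 1
  item 4: 0
  item 5: 1
  item 6: 4 − 3 = 1
Total = 1 + 1 + 1 + 0 + 1 + 1 = 5

5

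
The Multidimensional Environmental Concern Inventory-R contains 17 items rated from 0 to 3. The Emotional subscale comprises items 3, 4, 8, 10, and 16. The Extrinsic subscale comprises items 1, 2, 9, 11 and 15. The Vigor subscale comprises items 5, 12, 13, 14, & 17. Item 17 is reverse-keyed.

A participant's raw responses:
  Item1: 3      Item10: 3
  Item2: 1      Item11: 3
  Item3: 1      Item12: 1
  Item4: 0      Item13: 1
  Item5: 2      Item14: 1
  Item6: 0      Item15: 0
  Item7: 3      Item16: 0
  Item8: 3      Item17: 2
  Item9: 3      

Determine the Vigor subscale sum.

Vigor items: 5, 12, 13, 14, 17.
Of these, item 17 is reverse-keyed; on a 0–3 scale, reversed = 3 − raw.
  item 5: 2
  item 12: 1
  item 13: 1
  item 14: 1
  item 17: 3 − 2 = 1
Sum = 2 + 1 + 1 + 1 + 1 = 6

6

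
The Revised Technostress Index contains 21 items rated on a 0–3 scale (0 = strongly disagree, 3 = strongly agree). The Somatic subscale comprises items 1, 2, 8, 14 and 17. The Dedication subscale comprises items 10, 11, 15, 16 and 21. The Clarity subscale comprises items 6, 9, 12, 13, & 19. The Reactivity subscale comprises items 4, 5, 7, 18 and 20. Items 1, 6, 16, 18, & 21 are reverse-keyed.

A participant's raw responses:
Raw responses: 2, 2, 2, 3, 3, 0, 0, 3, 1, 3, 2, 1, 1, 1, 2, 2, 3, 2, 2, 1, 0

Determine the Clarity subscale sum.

Clarity items: 6, 9, 12, 13, 19.
Of these, item 6 is reverse-keyed; reversed = (0+3) − raw = 3 − raw.
  item 6: 3 − 0 = 3
  item 9: 1
  item 12: 1
  item 13: 1
  item 19: 2
Sum = 3 + 1 + 1 + 1 + 2 = 8

8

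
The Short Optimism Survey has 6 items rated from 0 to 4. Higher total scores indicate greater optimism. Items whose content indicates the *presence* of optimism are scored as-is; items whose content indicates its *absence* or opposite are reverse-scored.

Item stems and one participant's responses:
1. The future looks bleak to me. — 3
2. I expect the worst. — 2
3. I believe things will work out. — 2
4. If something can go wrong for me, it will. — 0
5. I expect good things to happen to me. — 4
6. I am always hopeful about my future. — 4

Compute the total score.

17

Items 1, 2, 4 describe the absence/opposite of optimism → reverse-score.
on a 0–4 scale, reversed = 4 − raw.
  item 1: 4 − 3 = 1
  item 2: 4 − 2 = 2
  item 3: 2
  item 4: 4 − 0 = 4
  item 5: 4
  item 6: 4
Total = 1 + 2 + 2 + 4 + 4 + 4 = 17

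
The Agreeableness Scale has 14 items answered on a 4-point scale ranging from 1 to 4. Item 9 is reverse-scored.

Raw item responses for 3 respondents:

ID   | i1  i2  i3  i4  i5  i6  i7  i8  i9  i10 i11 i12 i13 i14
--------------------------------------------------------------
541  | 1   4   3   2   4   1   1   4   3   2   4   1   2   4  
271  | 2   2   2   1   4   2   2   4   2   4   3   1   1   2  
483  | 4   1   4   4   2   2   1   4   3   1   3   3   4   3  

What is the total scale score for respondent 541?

35

Respondent 541 raw: 1, 4, 3, 2, 4, 1, 1, 4, 3, 2, 4, 1, 2, 4.
Reverse-coded (reverse-coded value = 5 − response):
  item 1: 1
  item 2: 4
  item 3: 3
  item 4: 2
  item 5: 4
  item 6: 1
  item 7: 1
  item 8: 4
  item 9: 5 − 3 = 2
  item 10: 2
  item 11: 4
  item 12: 1
  item 13: 2
  item 14: 4
Sum = 1 + 4 + 3 + 2 + 4 + 1 + 1 + 4 + 2 + 2 + 4 + 1 + 2 + 4 = 35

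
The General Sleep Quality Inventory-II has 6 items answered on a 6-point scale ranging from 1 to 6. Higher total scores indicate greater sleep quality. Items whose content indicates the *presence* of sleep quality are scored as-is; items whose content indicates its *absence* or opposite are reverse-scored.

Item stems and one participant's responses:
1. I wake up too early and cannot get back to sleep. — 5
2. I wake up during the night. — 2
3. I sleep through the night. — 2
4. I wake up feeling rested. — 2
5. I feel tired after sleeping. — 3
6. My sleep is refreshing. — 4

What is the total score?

19

Items 1, 2, 5 describe the absence/opposite of sleep quality → reverse-score.
reversed = (1+6) − raw = 7 − raw.
  item 1: 7 − 5 = 2
  item 2: 7 − 2 = 5
  item 3: 2
  item 4: 2
  item 5: 7 − 3 = 4
  item 6: 4
Total = 2 + 5 + 2 + 2 + 4 + 4 = 19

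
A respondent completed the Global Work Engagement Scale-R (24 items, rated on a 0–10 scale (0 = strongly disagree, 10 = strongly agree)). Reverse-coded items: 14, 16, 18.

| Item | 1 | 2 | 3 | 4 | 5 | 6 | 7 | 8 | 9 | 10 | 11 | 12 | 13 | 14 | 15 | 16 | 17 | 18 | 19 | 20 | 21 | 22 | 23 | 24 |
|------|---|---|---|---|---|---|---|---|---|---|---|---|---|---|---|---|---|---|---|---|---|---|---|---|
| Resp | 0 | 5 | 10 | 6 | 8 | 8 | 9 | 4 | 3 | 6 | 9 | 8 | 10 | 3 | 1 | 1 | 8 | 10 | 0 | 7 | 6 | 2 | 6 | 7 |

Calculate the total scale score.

139

Apply reverse scoring (reverse-coded value = 10 − response):
  item 14: 10 − 3 = 7
  item 16: 10 − 1 = 9
  item 18: 10 − 10 = 0
After reverse-coding: 0, 5, 10, 6, 8, 8, 9, 4, 3, 6, 9, 8, 10, 7, 1, 9, 8, 0, 0, 7, 6, 2, 6, 7
Total = 0 + 5 + 10 + 6 + 8 + 8 + 9 + 4 + 3 + 6 + 9 + 8 + 10 + 7 + 1 + 9 + 8 + 0 + 0 + 7 + 6 + 2 + 6 + 7 = 139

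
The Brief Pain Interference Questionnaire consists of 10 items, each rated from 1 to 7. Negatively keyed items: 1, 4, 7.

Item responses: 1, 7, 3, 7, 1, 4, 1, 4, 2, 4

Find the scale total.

Raw sum = 34. Negatively keyed items: 1, 4, 7; their raw sum = 9.
Each reversal replaces raw with 8 − raw, changing the total by 8 − 2·raw per item.
Total = 34 + 3·8 − 2·9 = 34 + 24 − 18 = 40

40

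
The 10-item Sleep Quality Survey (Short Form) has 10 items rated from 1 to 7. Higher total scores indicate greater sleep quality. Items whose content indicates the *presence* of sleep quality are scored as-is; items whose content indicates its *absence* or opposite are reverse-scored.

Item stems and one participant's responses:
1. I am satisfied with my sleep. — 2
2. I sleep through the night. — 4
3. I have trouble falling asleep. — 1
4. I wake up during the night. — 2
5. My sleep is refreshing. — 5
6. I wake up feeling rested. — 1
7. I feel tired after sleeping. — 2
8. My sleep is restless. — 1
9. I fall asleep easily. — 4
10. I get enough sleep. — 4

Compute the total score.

Items 3, 4, 7, 8 describe the absence/opposite of sleep quality → reverse-score.
reversed = (1+7) − raw = 8 − raw.
  item 1: 2
  item 2: 4
  item 3: 8 − 1 = 7
  item 4: 8 − 2 = 6
  item 5: 5
  item 6: 1
  item 7: 8 − 2 = 6
  item 8: 8 − 1 = 7
  item 9: 4
  item 10: 4
Total = 2 + 4 + 7 + 6 + 5 + 1 + 6 + 7 + 4 + 4 = 46

46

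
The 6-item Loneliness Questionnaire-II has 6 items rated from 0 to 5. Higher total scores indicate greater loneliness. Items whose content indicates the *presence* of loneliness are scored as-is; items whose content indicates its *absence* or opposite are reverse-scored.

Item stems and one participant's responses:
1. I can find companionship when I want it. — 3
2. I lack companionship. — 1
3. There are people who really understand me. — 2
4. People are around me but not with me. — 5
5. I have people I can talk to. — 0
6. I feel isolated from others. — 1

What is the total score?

17

Items 1, 3, 5 describe the absence/opposite of loneliness → reverse-score.
reverse-coded value = 5 − response.
  item 1: 5 − 3 = 2
  item 2: 1
  item 3: 5 − 2 = 3
  item 4: 5
  item 5: 5 − 0 = 5
  item 6: 1
Total = 2 + 1 + 3 + 5 + 5 + 1 = 17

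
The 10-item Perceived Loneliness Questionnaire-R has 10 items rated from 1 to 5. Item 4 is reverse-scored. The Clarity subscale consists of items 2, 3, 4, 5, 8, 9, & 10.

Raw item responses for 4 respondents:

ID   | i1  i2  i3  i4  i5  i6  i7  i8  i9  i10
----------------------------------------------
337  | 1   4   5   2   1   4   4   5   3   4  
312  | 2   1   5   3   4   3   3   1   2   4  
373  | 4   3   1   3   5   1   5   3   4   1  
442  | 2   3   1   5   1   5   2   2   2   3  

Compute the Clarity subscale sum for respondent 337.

Respondent 337 raw: 1, 4, 5, 2, 1, 4, 4, 5, 3, 4.
Clarity items: 2, 3, 4, 5, 8, 9, 10.
Reverse-coded (reversed = (1+5) − raw = 6 − raw):
  item 2: 4
  item 3: 5
  item 4: 6 − 2 = 4
  item 5: 1
  item 8: 5
  item 9: 3
  item 10: 4
Sum = 4 + 5 + 4 + 1 + 5 + 3 + 4 = 26

26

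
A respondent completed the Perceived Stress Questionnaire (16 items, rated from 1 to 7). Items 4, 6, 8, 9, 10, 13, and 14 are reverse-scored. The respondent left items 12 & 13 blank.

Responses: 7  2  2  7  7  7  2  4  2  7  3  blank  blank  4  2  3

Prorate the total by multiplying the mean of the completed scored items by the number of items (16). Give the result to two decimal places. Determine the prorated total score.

Reverse-coded (reverse-coded value = 8 − response):
  item 4: 8 − 7 = 1
  item 6: 8 − 7 = 1
  item 8: 8 − 4 = 4
  item 9: 8 − 2 = 6
  item 10: 8 − 7 = 1
  item 14: 8 − 4 = 4
Completed scored items (14 of 16): 7, 2, 2, 1, 7, 1, 2, 4, 6, 1, 3, 4, 2, 3; sum = 45.
Person mean = 45 / 14 ≈ 3.2143
Prorated total = (45 / 14) × 16 = 51.43 (to 2 dp)

51.43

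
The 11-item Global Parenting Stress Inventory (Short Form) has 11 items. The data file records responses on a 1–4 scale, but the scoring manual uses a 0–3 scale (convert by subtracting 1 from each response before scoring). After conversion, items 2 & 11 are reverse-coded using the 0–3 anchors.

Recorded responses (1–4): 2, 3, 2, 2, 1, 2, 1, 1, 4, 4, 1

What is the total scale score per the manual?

Convert to 0–3: 1, 2, 1, 1, 0, 1, 0, 0, 3, 3, 0
Reverse-coded (reverse-coded value = 3 − response):
  item 2: 3 − 2 = 1
  item 11: 3 − 0 = 3
Scored: 1, 1, 1, 1, 0, 1, 0, 0, 3, 3, 3
Total = 14

14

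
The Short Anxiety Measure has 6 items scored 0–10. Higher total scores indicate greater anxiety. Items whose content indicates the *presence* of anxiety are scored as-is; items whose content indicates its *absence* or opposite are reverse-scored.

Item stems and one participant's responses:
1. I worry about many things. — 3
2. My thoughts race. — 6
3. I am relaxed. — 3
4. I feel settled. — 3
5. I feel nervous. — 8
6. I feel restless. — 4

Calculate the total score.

35

Items 3, 4 describe the absence/opposite of anxiety → reverse-score.
on a 0–10 scale, reversed = 10 − raw.
  item 1: 3
  item 2: 6
  item 3: 10 − 3 = 7
  item 4: 10 − 3 = 7
  item 5: 8
  item 6: 4
Total = 3 + 6 + 7 + 7 + 8 + 4 = 35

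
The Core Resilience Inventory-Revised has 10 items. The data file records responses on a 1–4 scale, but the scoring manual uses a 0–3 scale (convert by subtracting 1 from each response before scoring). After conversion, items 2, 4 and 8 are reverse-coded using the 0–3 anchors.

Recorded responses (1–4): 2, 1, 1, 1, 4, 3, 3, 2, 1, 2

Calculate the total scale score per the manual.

17

Convert to 0–3: 1, 0, 0, 0, 3, 2, 2, 1, 0, 1
Reverse-coded (on a 0–3 scale, reversed = 3 − raw):
  item 2: 3 − 0 = 3
  item 4: 3 − 0 = 3
  item 8: 3 − 1 = 2
Scored: 1, 3, 0, 3, 3, 2, 2, 2, 0, 1
Total = 17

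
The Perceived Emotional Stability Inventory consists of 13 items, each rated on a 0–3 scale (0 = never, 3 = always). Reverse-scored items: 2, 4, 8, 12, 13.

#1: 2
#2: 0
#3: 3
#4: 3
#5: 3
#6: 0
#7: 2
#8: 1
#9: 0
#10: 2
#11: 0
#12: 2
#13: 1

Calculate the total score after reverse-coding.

20

Reverse-scored items use 3 − raw:
  item 2: 3 − 0 = 3
  item 4: 3 − 3 = 0
  item 8: 3 − 1 = 2
  item 12: 3 − 2 = 1
  item 13: 3 − 1 = 2
After reverse-coding: 2, 3, 3, 0, 3, 0, 2, 2, 0, 2, 0, 1, 2
Total = 2 + 3 + 3 + 0 + 3 + 0 + 2 + 2 + 0 + 2 + 0 + 1 + 2 = 20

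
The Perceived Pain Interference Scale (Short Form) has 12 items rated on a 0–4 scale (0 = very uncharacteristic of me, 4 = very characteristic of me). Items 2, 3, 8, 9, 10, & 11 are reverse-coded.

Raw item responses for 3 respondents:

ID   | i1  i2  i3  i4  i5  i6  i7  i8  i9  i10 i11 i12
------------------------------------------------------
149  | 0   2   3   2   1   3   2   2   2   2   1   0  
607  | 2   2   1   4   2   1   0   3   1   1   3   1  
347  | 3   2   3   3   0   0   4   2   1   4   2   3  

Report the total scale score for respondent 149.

Respondent 149 raw: 0, 2, 3, 2, 1, 3, 2, 2, 2, 2, 1, 0.
Reverse-coded (reverse-coded value = 4 − response):
  item 1: 0
  item 2: 4 − 2 = 2
  item 3: 4 − 3 = 1
  item 4: 2
  item 5: 1
  item 6: 3
  item 7: 2
  item 8: 4 − 2 = 2
  item 9: 4 − 2 = 2
  item 10: 4 − 2 = 2
  item 11: 4 − 1 = 3
  item 12: 0
Sum = 0 + 2 + 1 + 2 + 1 + 3 + 2 + 2 + 2 + 2 + 3 + 0 = 20

20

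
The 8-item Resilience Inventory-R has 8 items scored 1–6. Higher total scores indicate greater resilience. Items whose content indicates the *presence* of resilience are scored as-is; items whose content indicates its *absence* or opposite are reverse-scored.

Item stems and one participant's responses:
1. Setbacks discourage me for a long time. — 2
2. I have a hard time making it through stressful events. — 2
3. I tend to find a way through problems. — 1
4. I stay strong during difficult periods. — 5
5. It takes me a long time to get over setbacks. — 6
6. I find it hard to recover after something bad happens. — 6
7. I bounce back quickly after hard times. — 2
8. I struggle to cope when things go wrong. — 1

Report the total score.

Items 1, 2, 5, 6, 8 describe the absence/opposite of resilience → reverse-score.
on a 1–6 scale, reversed = 7 − raw.
  item 1: 7 − 2 = 5
  item 2: 7 − 2 = 5
  item 3: 1
  item 4: 5
  item 5: 7 − 6 = 1
  item 6: 7 − 6 = 1
  item 7: 2
  item 8: 7 − 1 = 6
Total = 5 + 5 + 1 + 5 + 1 + 1 + 2 + 6 = 26

26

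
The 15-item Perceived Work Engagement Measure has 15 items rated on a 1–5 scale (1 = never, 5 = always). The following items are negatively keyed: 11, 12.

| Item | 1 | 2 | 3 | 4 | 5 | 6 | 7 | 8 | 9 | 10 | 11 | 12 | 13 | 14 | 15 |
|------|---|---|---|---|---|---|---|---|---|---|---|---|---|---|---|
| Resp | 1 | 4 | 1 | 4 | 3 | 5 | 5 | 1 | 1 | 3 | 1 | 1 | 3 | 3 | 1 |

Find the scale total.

Reversing items 11 & 12 with 6 − raw:
Total = 1 + 4 + 1 + 4 + 3 + 5 + 5 + 1 + 1 + 3 + (6−1) + (6−1) + 3 + 3 + 1
      = 1 + 4 + 1 + 4 + 3 + 5 + 5 + 1 + 1 + 3 + 5 + 5 + 3 + 3 + 1 = 45

45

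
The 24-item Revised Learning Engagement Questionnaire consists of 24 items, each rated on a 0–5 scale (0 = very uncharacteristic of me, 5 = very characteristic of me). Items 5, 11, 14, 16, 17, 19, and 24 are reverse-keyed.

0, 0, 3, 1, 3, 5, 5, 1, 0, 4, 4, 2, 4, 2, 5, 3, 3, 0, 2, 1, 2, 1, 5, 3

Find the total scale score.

54

Apply reverse scoring (reverse-coded value = 5 − response):
  item 5: 5 − 3 = 2
  item 11: 5 − 4 = 1
  item 14: 5 − 2 = 3
  item 16: 5 − 3 = 2
  item 17: 5 − 3 = 2
  item 19: 5 − 2 = 3
  item 24: 5 − 3 = 2
Scored responses: 0, 0, 3, 1, 2, 5, 5, 1, 0, 4, 1, 2, 4, 3, 5, 2, 2, 0, 3, 1, 2, 1, 5, 2
Total = 0 + 0 + 3 + 1 + 2 + 5 + 5 + 1 + 0 + 4 + 1 + 2 + 4 + 3 + 5 + 2 + 2 + 0 + 3 + 1 + 2 + 1 + 5 + 2 = 54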